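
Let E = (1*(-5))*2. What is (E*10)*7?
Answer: -700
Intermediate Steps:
E = -10 (E = -5*2 = -10)
(E*10)*7 = -10*10*7 = -100*7 = -700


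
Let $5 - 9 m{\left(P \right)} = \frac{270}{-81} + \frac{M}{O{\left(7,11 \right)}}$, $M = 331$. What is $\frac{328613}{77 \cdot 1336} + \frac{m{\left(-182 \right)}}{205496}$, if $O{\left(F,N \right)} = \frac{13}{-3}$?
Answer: $\frac{2962862314117}{927508045464} \approx 3.1944$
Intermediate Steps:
$O{\left(F,N \right)} = - \frac{13}{3}$ ($O{\left(F,N \right)} = 13 \left(- \frac{1}{3}\right) = - \frac{13}{3}$)
$m{\left(P \right)} = \frac{3304}{351}$ ($m{\left(P \right)} = \frac{5}{9} - \frac{\frac{270}{-81} + \frac{331}{- \frac{13}{3}}}{9} = \frac{5}{9} - \frac{270 \left(- \frac{1}{81}\right) + 331 \left(- \frac{3}{13}\right)}{9} = \frac{5}{9} - \frac{- \frac{10}{3} - \frac{993}{13}}{9} = \frac{5}{9} - - \frac{3109}{351} = \frac{5}{9} + \frac{3109}{351} = \frac{3304}{351}$)
$\frac{328613}{77 \cdot 1336} + \frac{m{\left(-182 \right)}}{205496} = \frac{328613}{77 \cdot 1336} + \frac{3304}{351 \cdot 205496} = \frac{328613}{102872} + \frac{3304}{351} \cdot \frac{1}{205496} = 328613 \cdot \frac{1}{102872} + \frac{413}{9016137} = \frac{328613}{102872} + \frac{413}{9016137} = \frac{2962862314117}{927508045464}$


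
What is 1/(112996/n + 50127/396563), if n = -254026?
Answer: -50368656319/16038235723 ≈ -3.1405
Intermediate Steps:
1/(112996/n + 50127/396563) = 1/(112996/(-254026) + 50127/396563) = 1/(112996*(-1/254026) + 50127*(1/396563)) = 1/(-56498/127013 + 50127/396563) = 1/(-16038235723/50368656319) = -50368656319/16038235723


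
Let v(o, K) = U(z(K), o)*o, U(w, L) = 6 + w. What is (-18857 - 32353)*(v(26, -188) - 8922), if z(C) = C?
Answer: 699221340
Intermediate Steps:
v(o, K) = o*(6 + K) (v(o, K) = (6 + K)*o = o*(6 + K))
(-18857 - 32353)*(v(26, -188) - 8922) = (-18857 - 32353)*(26*(6 - 188) - 8922) = -51210*(26*(-182) - 8922) = -51210*(-4732 - 8922) = -51210*(-13654) = 699221340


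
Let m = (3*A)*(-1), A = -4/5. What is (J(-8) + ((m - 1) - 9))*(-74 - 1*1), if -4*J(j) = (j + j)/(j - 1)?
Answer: 1810/3 ≈ 603.33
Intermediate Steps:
A = -⅘ (A = -4*⅕ = -⅘ ≈ -0.80000)
J(j) = -j/(2*(-1 + j)) (J(j) = -(j + j)/(4*(j - 1)) = -2*j/(4*(-1 + j)) = -j/(2*(-1 + j)))
m = 12/5 (m = (3*(-⅘))*(-1) = -12/5*(-1) = 12/5 ≈ 2.4000)
(J(-8) + ((m - 1) - 9))*(-74 - 1*1) = (-1*(-8)/(-2 + 2*(-8)) + ((12/5 - 1) - 9))*(-74 - 1*1) = (-1*(-8)/(-2 - 16) + (7/5 - 9))*(-74 - 1) = (-1*(-8)/(-18) - 38/5)*(-75) = (-1*(-8)*(-1/18) - 38/5)*(-75) = (-4/9 - 38/5)*(-75) = -362/45*(-75) = 1810/3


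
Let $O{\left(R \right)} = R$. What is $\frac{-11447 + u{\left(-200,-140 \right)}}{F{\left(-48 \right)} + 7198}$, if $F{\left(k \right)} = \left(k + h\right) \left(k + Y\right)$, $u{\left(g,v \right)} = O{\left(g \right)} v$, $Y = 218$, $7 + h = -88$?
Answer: $- \frac{16553}{17112} \approx -0.96733$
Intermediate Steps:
$h = -95$ ($h = -7 - 88 = -95$)
$u{\left(g,v \right)} = g v$
$F{\left(k \right)} = \left(-95 + k\right) \left(218 + k\right)$ ($F{\left(k \right)} = \left(k - 95\right) \left(k + 218\right) = \left(-95 + k\right) \left(218 + k\right)$)
$\frac{-11447 + u{\left(-200,-140 \right)}}{F{\left(-48 \right)} + 7198} = \frac{-11447 - -28000}{\left(-20710 + \left(-48\right)^{2} + 123 \left(-48\right)\right) + 7198} = \frac{-11447 + 28000}{\left(-20710 + 2304 - 5904\right) + 7198} = \frac{16553}{-24310 + 7198} = \frac{16553}{-17112} = 16553 \left(- \frac{1}{17112}\right) = - \frac{16553}{17112}$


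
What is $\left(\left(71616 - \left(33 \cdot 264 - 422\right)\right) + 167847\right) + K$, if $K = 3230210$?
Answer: $3461383$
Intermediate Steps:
$\left(\left(71616 - \left(33 \cdot 264 - 422\right)\right) + 167847\right) + K = \left(\left(71616 - \left(33 \cdot 264 - 422\right)\right) + 167847\right) + 3230210 = \left(\left(71616 - \left(8712 - 422\right)\right) + 167847\right) + 3230210 = \left(\left(71616 - 8290\right) + 167847\right) + 3230210 = \left(63326 + 167847\right) + 3230210 = 231173 + 3230210 = 3461383$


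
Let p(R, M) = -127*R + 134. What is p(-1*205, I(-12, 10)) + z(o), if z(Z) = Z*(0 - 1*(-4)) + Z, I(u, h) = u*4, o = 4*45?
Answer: 27069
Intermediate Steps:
o = 180
I(u, h) = 4*u
p(R, M) = 134 - 127*R
z(Z) = 5*Z (z(Z) = Z*(0 + 4) + Z = Z*4 + Z = 4*Z + Z = 5*Z)
p(-1*205, I(-12, 10)) + z(o) = (134 - (-127)*205) + 5*180 = (134 - 127*(-205)) + 900 = (134 + 26035) + 900 = 26169 + 900 = 27069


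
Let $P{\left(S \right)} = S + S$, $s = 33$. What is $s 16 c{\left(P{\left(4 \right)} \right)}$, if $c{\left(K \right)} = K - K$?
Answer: $0$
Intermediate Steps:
$P{\left(S \right)} = 2 S$
$c{\left(K \right)} = 0$
$s 16 c{\left(P{\left(4 \right)} \right)} = 33 \cdot 16 \cdot 0 = 528 \cdot 0 = 0$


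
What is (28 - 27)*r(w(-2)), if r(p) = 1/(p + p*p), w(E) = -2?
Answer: 1/2 ≈ 0.50000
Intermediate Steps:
r(p) = 1/(p + p**2)
(28 - 27)*r(w(-2)) = (28 - 27)*(1/((-2)*(1 - 2))) = 1*(-1/2/(-1)) = 1*(-1/2*(-1)) = 1*(1/2) = 1/2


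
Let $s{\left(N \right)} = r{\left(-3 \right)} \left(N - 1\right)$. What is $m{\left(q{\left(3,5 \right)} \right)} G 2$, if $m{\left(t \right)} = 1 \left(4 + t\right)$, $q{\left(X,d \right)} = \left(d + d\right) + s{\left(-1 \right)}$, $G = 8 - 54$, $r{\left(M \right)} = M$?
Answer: $-1840$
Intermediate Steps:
$s{\left(N \right)} = 3 - 3 N$ ($s{\left(N \right)} = - 3 \left(N - 1\right) = - 3 \left(-1 + N\right) = 3 - 3 N$)
$G = -46$ ($G = 8 - 54 = -46$)
$q{\left(X,d \right)} = 6 + 2 d$ ($q{\left(X,d \right)} = \left(d + d\right) + \left(3 - -3\right) = 2 d + \left(3 + 3\right) = 2 d + 6 = 6 + 2 d$)
$m{\left(t \right)} = 4 + t$
$m{\left(q{\left(3,5 \right)} \right)} G 2 = \left(4 + \left(6 + 2 \cdot 5\right)\right) \left(-46\right) 2 = \left(4 + \left(6 + 10\right)\right) \left(-46\right) 2 = \left(4 + 16\right) \left(-46\right) 2 = 20 \left(-46\right) 2 = \left(-920\right) 2 = -1840$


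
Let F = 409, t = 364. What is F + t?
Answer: 773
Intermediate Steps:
F + t = 409 + 364 = 773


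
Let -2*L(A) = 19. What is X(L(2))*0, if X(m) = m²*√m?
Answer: 0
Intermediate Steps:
L(A) = -19/2 (L(A) = -½*19 = -19/2)
X(m) = m^(5/2)
X(L(2))*0 = (-19/2)^(5/2)*0 = (361*I*√38/8)*0 = 0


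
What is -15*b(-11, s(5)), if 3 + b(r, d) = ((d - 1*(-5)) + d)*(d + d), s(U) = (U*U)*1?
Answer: -41205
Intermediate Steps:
s(U) = U² (s(U) = U²*1 = U²)
b(r, d) = -3 + 2*d*(5 + 2*d) (b(r, d) = -3 + ((d - 1*(-5)) + d)*(d + d) = -3 + ((d + 5) + d)*(2*d) = -3 + ((5 + d) + d)*(2*d) = -3 + (5 + 2*d)*(2*d) = -3 + 2*d*(5 + 2*d))
-15*b(-11, s(5)) = -15*(-3 + 4*(5²)² + 10*5²) = -15*(-3 + 4*25² + 10*25) = -15*(-3 + 4*625 + 250) = -15*(-3 + 2500 + 250) = -15*2747 = -41205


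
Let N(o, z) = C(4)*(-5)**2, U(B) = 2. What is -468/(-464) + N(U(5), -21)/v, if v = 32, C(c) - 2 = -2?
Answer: 117/116 ≈ 1.0086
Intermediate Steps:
C(c) = 0 (C(c) = 2 - 2 = 0)
N(o, z) = 0 (N(o, z) = 0*(-5)**2 = 0*25 = 0)
-468/(-464) + N(U(5), -21)/v = -468/(-464) + 0/32 = -468*(-1/464) + 0*(1/32) = 117/116 + 0 = 117/116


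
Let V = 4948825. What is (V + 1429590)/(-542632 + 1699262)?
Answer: 1275683/231326 ≈ 5.5147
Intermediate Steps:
(V + 1429590)/(-542632 + 1699262) = (4948825 + 1429590)/(-542632 + 1699262) = 6378415/1156630 = 6378415*(1/1156630) = 1275683/231326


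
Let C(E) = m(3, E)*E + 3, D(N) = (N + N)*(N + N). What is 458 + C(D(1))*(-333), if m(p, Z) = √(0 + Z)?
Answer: -3205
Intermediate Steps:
m(p, Z) = √Z
D(N) = 4*N² (D(N) = (2*N)*(2*N) = 4*N²)
C(E) = 3 + E^(3/2) (C(E) = √E*E + 3 = E^(3/2) + 3 = 3 + E^(3/2))
458 + C(D(1))*(-333) = 458 + (3 + (4*1²)^(3/2))*(-333) = 458 + (3 + (4*1)^(3/2))*(-333) = 458 + (3 + 4^(3/2))*(-333) = 458 + (3 + 8)*(-333) = 458 + 11*(-333) = 458 - 3663 = -3205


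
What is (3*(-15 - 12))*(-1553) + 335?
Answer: 126128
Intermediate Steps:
(3*(-15 - 12))*(-1553) + 335 = (3*(-27))*(-1553) + 335 = -81*(-1553) + 335 = 125793 + 335 = 126128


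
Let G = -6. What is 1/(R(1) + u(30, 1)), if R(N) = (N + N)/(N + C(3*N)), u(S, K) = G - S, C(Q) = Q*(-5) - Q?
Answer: -17/614 ≈ -0.027687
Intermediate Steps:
C(Q) = -6*Q (C(Q) = -5*Q - Q = -6*Q)
u(S, K) = -6 - S
R(N) = -2/17 (R(N) = (N + N)/(N - 18*N) = (2*N)/(N - 18*N) = (2*N)/((-17*N)) = (2*N)*(-1/(17*N)) = -2/17)
1/(R(1) + u(30, 1)) = 1/(-2/17 + (-6 - 1*30)) = 1/(-2/17 + (-6 - 30)) = 1/(-2/17 - 36) = 1/(-614/17) = -17/614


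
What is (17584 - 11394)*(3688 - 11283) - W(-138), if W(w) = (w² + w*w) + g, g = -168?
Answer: -47050970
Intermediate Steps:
W(w) = -168 + 2*w² (W(w) = (w² + w*w) - 168 = (w² + w²) - 168 = 2*w² - 168 = -168 + 2*w²)
(17584 - 11394)*(3688 - 11283) - W(-138) = (17584 - 11394)*(3688 - 11283) - (-168 + 2*(-138)²) = 6190*(-7595) - (-168 + 2*19044) = -47013050 - (-168 + 38088) = -47013050 - 1*37920 = -47013050 - 37920 = -47050970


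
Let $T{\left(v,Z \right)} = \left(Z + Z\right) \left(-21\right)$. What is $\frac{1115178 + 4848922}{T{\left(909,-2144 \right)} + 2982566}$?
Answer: $\frac{2982050}{1536307} \approx 1.9411$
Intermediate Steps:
$T{\left(v,Z \right)} = - 42 Z$ ($T{\left(v,Z \right)} = 2 Z \left(-21\right) = - 42 Z$)
$\frac{1115178 + 4848922}{T{\left(909,-2144 \right)} + 2982566} = \frac{1115178 + 4848922}{\left(-42\right) \left(-2144\right) + 2982566} = \frac{5964100}{90048 + 2982566} = \frac{5964100}{3072614} = 5964100 \cdot \frac{1}{3072614} = \frac{2982050}{1536307}$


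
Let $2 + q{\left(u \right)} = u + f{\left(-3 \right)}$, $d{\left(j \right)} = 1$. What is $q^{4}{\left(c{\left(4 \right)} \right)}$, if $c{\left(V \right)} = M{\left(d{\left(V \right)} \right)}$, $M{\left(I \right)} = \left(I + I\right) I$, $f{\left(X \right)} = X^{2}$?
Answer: $6561$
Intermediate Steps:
$M{\left(I \right)} = 2 I^{2}$ ($M{\left(I \right)} = 2 I I = 2 I^{2}$)
$c{\left(V \right)} = 2$ ($c{\left(V \right)} = 2 \cdot 1^{2} = 2 \cdot 1 = 2$)
$q{\left(u \right)} = 7 + u$ ($q{\left(u \right)} = -2 + \left(u + \left(-3\right)^{2}\right) = -2 + \left(u + 9\right) = -2 + \left(9 + u\right) = 7 + u$)
$q^{4}{\left(c{\left(4 \right)} \right)} = \left(7 + 2\right)^{4} = 9^{4} = 6561$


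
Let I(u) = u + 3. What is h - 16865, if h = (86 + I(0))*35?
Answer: -13750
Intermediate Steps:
I(u) = 3 + u
h = 3115 (h = (86 + (3 + 0))*35 = (86 + 3)*35 = 89*35 = 3115)
h - 16865 = 3115 - 16865 = -13750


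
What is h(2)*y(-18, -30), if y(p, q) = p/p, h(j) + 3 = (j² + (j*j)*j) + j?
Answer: 11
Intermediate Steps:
h(j) = -3 + j + j² + j³ (h(j) = -3 + ((j² + (j*j)*j) + j) = -3 + ((j² + j²*j) + j) = -3 + ((j² + j³) + j) = -3 + (j + j² + j³) = -3 + j + j² + j³)
y(p, q) = 1
h(2)*y(-18, -30) = (-3 + 2 + 2² + 2³)*1 = (-3 + 2 + 4 + 8)*1 = 11*1 = 11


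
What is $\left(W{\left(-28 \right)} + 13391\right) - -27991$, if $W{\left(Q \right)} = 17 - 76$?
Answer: $41323$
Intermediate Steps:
$W{\left(Q \right)} = -59$
$\left(W{\left(-28 \right)} + 13391\right) - -27991 = \left(-59 + 13391\right) - -27991 = 13332 + 27991 = 41323$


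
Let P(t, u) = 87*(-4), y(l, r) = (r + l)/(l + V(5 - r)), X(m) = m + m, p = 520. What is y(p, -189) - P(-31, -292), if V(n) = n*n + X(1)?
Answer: 13279315/38158 ≈ 348.01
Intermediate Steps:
X(m) = 2*m
V(n) = 2 + n**2 (V(n) = n*n + 2*1 = n**2 + 2 = 2 + n**2)
y(l, r) = (l + r)/(2 + l + (5 - r)**2) (y(l, r) = (r + l)/(l + (2 + (5 - r)**2)) = (l + r)/(2 + l + (5 - r)**2))
P(t, u) = -348
y(p, -189) - P(-31, -292) = (520 - 189)/(2 + 520 + (-5 - 189)**2) - 1*(-348) = 331/(2 + 520 + (-194)**2) + 348 = 331/(2 + 520 + 37636) + 348 = 331/38158 + 348 = 13279315/38158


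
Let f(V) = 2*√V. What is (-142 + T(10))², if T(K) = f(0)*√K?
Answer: 20164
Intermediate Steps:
T(K) = 0 (T(K) = (2*√0)*√K = (2*0)*√K = 0*√K = 0)
(-142 + T(10))² = (-142 + 0)² = (-142)² = 20164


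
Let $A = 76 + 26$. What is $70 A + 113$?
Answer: $7253$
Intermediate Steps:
$A = 102$
$70 A + 113 = 70 \cdot 102 + 113 = 7140 + 113 = 7253$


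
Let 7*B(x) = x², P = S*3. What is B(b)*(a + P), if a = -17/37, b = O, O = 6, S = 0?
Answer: -612/259 ≈ -2.3629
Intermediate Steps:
b = 6
P = 0 (P = 0*3 = 0)
a = -17/37 (a = -17*1/37 = -17/37 ≈ -0.45946)
B(x) = x²/7
B(b)*(a + P) = ((⅐)*6²)*(-17/37 + 0) = ((⅐)*36)*(-17/37) = (36/7)*(-17/37) = -612/259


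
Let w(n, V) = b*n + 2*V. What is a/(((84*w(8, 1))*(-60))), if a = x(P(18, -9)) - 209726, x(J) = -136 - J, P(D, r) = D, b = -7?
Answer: -583/756 ≈ -0.77116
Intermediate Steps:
w(n, V) = -7*n + 2*V
a = -209880 (a = (-136 - 1*18) - 209726 = (-136 - 18) - 209726 = -154 - 209726 = -209880)
a/(((84*w(8, 1))*(-60))) = -209880*(-1/(5040*(-7*8 + 2*1))) = -209880*(-1/(5040*(-56 + 2))) = -209880/((84*(-54))*(-60)) = -209880/((-4536*(-60))) = -209880/272160 = -209880*1/272160 = -583/756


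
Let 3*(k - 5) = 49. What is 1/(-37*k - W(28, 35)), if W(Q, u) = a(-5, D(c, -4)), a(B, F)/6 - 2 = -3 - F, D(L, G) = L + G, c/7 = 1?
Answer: -3/2296 ≈ -0.0013066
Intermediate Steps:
c = 7 (c = 7*1 = 7)
D(L, G) = G + L
a(B, F) = -6 - 6*F (a(B, F) = 12 + 6*(-3 - F) = 12 + (-18 - 6*F) = -6 - 6*F)
W(Q, u) = -24 (W(Q, u) = -6 - 6*(-4 + 7) = -6 - 6*3 = -6 - 18 = -24)
k = 64/3 (k = 5 + (⅓)*49 = 5 + 49/3 = 64/3 ≈ 21.333)
1/(-37*k - W(28, 35)) = 1/(-37*64/3 - 1*(-24)) = 1/(-2368/3 + 24) = 1/(-2296/3) = -3/2296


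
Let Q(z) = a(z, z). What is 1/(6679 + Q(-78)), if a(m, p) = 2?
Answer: 1/6681 ≈ 0.00014968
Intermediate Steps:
Q(z) = 2
1/(6679 + Q(-78)) = 1/(6679 + 2) = 1/6681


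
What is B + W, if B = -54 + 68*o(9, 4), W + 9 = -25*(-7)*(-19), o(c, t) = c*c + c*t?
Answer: 4568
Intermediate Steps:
o(c, t) = c² + c*t
W = -3334 (W = -9 - 25*(-7)*(-19) = -9 + 175*(-19) = -9 - 3325 = -3334)
B = 7902 (B = -54 + 68*(9*(9 + 4)) = -54 + 68*(9*13) = -54 + 68*117 = -54 + 7956 = 7902)
B + W = 7902 - 3334 = 4568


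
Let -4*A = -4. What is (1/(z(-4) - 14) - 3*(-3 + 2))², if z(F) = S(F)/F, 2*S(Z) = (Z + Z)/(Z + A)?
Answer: 15876/1849 ≈ 8.5863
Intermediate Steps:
A = 1 (A = -¼*(-4) = 1)
S(Z) = Z/(1 + Z) (S(Z) = ((Z + Z)/(Z + 1))/2 = ((2*Z)/(1 + Z))/2 = (2*Z/(1 + Z))/2 = Z/(1 + Z))
z(F) = 1/(1 + F) (z(F) = (F/(1 + F))/F = 1/(1 + F))
(1/(z(-4) - 14) - 3*(-3 + 2))² = (1/(1/(1 - 4) - 14) - 3*(-3 + 2))² = (1/(1/(-3) - 14) - 3*(-1))² = (1/(-⅓ - 14) + 3)² = (1/(-43/3) + 3)² = (-3/43 + 3)² = (126/43)² = 15876/1849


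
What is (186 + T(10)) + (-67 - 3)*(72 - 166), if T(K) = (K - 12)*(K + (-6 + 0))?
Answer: 6758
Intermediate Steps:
T(K) = (-12 + K)*(-6 + K) (T(K) = (-12 + K)*(K - 6) = (-12 + K)*(-6 + K))
(186 + T(10)) + (-67 - 3)*(72 - 166) = (186 + (72 + 10² - 18*10)) + (-67 - 3)*(72 - 166) = (186 + (72 + 100 - 180)) - 70*(-94) = (186 - 8) + 6580 = 178 + 6580 = 6758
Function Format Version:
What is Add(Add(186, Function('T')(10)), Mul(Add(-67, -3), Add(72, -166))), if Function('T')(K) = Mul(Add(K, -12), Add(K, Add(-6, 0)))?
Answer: 6758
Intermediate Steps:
Function('T')(K) = Mul(Add(-12, K), Add(-6, K)) (Function('T')(K) = Mul(Add(-12, K), Add(K, -6)) = Mul(Add(-12, K), Add(-6, K)))
Add(Add(186, Function('T')(10)), Mul(Add(-67, -3), Add(72, -166))) = Add(Add(186, Add(72, Pow(10, 2), Mul(-18, 10))), Mul(Add(-67, -3), Add(72, -166))) = Add(Add(186, Add(72, 100, -180)), Mul(-70, -94)) = Add(Add(186, -8), 6580) = Add(178, 6580) = 6758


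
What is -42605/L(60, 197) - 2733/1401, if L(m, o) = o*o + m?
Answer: -55306194/18151823 ≈ -3.0469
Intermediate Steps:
L(m, o) = m + o² (L(m, o) = o² + m = m + o²)
-42605/L(60, 197) - 2733/1401 = -42605/(60 + 197²) - 2733/1401 = -42605/(60 + 38809) - 2733*1/1401 = -42605/38869 - 911/467 = -55306194/18151823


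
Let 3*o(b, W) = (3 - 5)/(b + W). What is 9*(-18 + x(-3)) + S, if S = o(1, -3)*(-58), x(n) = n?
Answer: -625/3 ≈ -208.33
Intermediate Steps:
o(b, W) = -2/(3*(W + b)) (o(b, W) = ((3 - 5)/(b + W))/3 = (-2/(W + b))/3 = -2/(3*(W + b)))
S = -58/3 (S = -2/(3*(-3) + 3*1)*(-58) = -2/(-9 + 3)*(-58) = -2/(-6)*(-58) = -2*(-⅙)*(-58) = (⅓)*(-58) = -58/3 ≈ -19.333)
9*(-18 + x(-3)) + S = 9*(-18 - 3) - 58/3 = 9*(-21) - 58/3 = -189 - 58/3 = -625/3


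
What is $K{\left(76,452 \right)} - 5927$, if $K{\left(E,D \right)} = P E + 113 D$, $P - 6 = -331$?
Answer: $20449$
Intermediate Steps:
$P = -325$ ($P = 6 - 331 = -325$)
$K{\left(E,D \right)} = - 325 E + 113 D$
$K{\left(76,452 \right)} - 5927 = \left(\left(-325\right) 76 + 113 \cdot 452\right) - 5927 = \left(-24700 + 51076\right) - 5927 = 26376 - 5927 = 20449$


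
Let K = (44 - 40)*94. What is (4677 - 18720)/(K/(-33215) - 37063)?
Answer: 155479415/410349307 ≈ 0.37890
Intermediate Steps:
K = 376 (K = 4*94 = 376)
(4677 - 18720)/(K/(-33215) - 37063) = (4677 - 18720)/(376/(-33215) - 37063) = -14043/(376*(-1/33215) - 37063) = -14043/(-376/33215 - 37063) = -14043/(-1231047921/33215) = -14043*(-33215/1231047921) = 155479415/410349307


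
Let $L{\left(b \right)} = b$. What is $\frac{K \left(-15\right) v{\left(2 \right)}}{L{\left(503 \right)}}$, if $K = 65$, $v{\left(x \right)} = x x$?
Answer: $- \frac{3900}{503} \approx -7.7535$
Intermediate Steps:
$v{\left(x \right)} = x^{2}$
$\frac{K \left(-15\right) v{\left(2 \right)}}{L{\left(503 \right)}} = \frac{65 \left(-15\right) 2^{2}}{503} = \left(-975\right) 4 \cdot \frac{1}{503} = \left(-3900\right) \frac{1}{503} = - \frac{3900}{503}$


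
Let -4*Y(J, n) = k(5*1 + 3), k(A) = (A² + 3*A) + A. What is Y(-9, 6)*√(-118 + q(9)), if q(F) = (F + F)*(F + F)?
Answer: -24*√206 ≈ -344.46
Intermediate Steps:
k(A) = A² + 4*A
q(F) = 4*F² (q(F) = (2*F)*(2*F) = 4*F²)
Y(J, n) = -24 (Y(J, n) = -(5*1 + 3)*(4 + (5*1 + 3))/4 = -(5 + 3)*(4 + (5 + 3))/4 = -2*(4 + 8) = -2*12 = -¼*96 = -24)
Y(-9, 6)*√(-118 + q(9)) = -24*√(-118 + 4*9²) = -24*√(-118 + 4*81) = -24*√(-118 + 324) = -24*√206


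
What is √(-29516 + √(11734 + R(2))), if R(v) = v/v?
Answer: √(-29516 + √11735) ≈ 171.49*I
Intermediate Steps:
R(v) = 1
√(-29516 + √(11734 + R(2))) = √(-29516 + √(11734 + 1)) = √(-29516 + √11735)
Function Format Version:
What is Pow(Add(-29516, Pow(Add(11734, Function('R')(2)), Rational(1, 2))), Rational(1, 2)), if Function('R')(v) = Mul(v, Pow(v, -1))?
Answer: Pow(Add(-29516, Pow(11735, Rational(1, 2))), Rational(1, 2)) ≈ Mul(171.49, I)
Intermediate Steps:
Function('R')(v) = 1
Pow(Add(-29516, Pow(Add(11734, Function('R')(2)), Rational(1, 2))), Rational(1, 2)) = Pow(Add(-29516, Pow(Add(11734, 1), Rational(1, 2))), Rational(1, 2)) = Pow(Add(-29516, Pow(11735, Rational(1, 2))), Rational(1, 2))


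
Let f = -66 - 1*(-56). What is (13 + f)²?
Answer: 9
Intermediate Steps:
f = -10 (f = -66 + 56 = -10)
(13 + f)² = (13 - 10)² = 3² = 9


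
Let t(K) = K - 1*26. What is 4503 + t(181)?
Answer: 4658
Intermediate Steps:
t(K) = -26 + K (t(K) = K - 26 = -26 + K)
4503 + t(181) = 4503 + (-26 + 181) = 4503 + 155 = 4658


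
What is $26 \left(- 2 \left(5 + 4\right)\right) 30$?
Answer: $-14040$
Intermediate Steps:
$26 \left(- 2 \left(5 + 4\right)\right) 30 = 26 \left(\left(-2\right) 9\right) 30 = 26 \left(-18\right) 30 = \left(-468\right) 30 = -14040$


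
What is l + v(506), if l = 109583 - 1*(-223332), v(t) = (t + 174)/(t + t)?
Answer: 84227665/253 ≈ 3.3292e+5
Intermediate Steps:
v(t) = (174 + t)/(2*t) (v(t) = (174 + t)/((2*t)) = (174 + t)*(1/(2*t)) = (174 + t)/(2*t))
l = 332915 (l = 109583 + 223332 = 332915)
l + v(506) = 332915 + (½)*(174 + 506)/506 = 332915 + (½)*(1/506)*680 = 332915 + 170/253 = 84227665/253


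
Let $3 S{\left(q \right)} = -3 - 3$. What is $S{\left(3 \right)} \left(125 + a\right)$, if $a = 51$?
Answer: $-352$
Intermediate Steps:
$S{\left(q \right)} = -2$ ($S{\left(q \right)} = \frac{-3 - 3}{3} = \frac{1}{3} \left(-6\right) = -2$)
$S{\left(3 \right)} \left(125 + a\right) = - 2 \left(125 + 51\right) = \left(-2\right) 176 = -352$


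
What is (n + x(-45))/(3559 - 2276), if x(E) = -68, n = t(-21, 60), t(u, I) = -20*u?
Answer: 352/1283 ≈ 0.27436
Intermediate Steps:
n = 420 (n = -20*(-21) = 420)
(n + x(-45))/(3559 - 2276) = (420 - 68)/(3559 - 2276) = 352/1283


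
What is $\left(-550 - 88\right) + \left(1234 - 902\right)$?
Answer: $-306$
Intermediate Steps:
$\left(-550 - 88\right) + \left(1234 - 902\right) = -638 + 332 = -306$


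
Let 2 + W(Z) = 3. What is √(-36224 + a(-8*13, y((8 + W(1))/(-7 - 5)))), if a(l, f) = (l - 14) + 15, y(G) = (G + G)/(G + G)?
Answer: I*√36327 ≈ 190.6*I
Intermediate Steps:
W(Z) = 1 (W(Z) = -2 + 3 = 1)
y(G) = 1 (y(G) = (2*G)/((2*G)) = (2*G)*(1/(2*G)) = 1)
a(l, f) = 1 + l (a(l, f) = (-14 + l) + 15 = 1 + l)
√(-36224 + a(-8*13, y((8 + W(1))/(-7 - 5)))) = √(-36224 + (1 - 8*13)) = √(-36224 + (1 - 104)) = √(-36224 - 103) = √(-36327) = I*√36327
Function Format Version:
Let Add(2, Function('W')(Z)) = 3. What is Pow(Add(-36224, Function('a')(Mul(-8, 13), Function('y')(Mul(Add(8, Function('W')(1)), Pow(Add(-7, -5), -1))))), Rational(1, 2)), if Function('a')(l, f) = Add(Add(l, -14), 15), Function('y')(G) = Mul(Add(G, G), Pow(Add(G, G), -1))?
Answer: Mul(I, Pow(36327, Rational(1, 2))) ≈ Mul(190.60, I)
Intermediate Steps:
Function('W')(Z) = 1 (Function('W')(Z) = Add(-2, 3) = 1)
Function('y')(G) = 1 (Function('y')(G) = Mul(Mul(2, G), Pow(Mul(2, G), -1)) = Mul(Mul(2, G), Mul(Rational(1, 2), Pow(G, -1))) = 1)
Function('a')(l, f) = Add(1, l) (Function('a')(l, f) = Add(Add(-14, l), 15) = Add(1, l))
Pow(Add(-36224, Function('a')(Mul(-8, 13), Function('y')(Mul(Add(8, Function('W')(1)), Pow(Add(-7, -5), -1))))), Rational(1, 2)) = Pow(Add(-36224, Add(1, Mul(-8, 13))), Rational(1, 2)) = Pow(Add(-36224, Add(1, -104)), Rational(1, 2)) = Pow(Add(-36224, -103), Rational(1, 2)) = Pow(-36327, Rational(1, 2)) = Mul(I, Pow(36327, Rational(1, 2)))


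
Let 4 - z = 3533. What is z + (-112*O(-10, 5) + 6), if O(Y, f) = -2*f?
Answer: -2403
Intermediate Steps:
z = -3529 (z = 4 - 1*3533 = 4 - 3533 = -3529)
z + (-112*O(-10, 5) + 6) = -3529 + (-(-224)*5 + 6) = -3529 + (-112*(-10) + 6) = -3529 + (1120 + 6) = -3529 + 1126 = -2403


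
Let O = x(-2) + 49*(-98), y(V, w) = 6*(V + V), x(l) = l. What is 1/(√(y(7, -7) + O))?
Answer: -I*√295/1180 ≈ -0.014556*I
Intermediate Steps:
y(V, w) = 12*V (y(V, w) = 6*(2*V) = 12*V)
O = -4804 (O = -2 + 49*(-98) = -2 - 4802 = -4804)
1/(√(y(7, -7) + O)) = 1/(√(12*7 - 4804)) = 1/(√(84 - 4804)) = 1/(√(-4720)) = 1/(4*I*√295) = -I*√295/1180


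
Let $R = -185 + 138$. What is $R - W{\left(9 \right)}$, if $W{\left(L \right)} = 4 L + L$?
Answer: $-92$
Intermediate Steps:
$W{\left(L \right)} = 5 L$
$R = -47$
$R - W{\left(9 \right)} = -47 - 5 \cdot 9 = -47 - 45 = -92$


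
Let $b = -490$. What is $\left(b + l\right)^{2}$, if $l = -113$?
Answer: $363609$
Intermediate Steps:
$\left(b + l\right)^{2} = \left(-490 - 113\right)^{2} = \left(-603\right)^{2} = 363609$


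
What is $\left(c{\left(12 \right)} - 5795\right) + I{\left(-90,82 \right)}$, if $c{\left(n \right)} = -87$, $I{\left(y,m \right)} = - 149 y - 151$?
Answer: $7377$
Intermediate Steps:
$I{\left(y,m \right)} = -151 - 149 y$
$\left(c{\left(12 \right)} - 5795\right) + I{\left(-90,82 \right)} = \left(-87 - 5795\right) - -13259 = -5882 + \left(-151 + 13410\right) = -5882 + 13259 = 7377$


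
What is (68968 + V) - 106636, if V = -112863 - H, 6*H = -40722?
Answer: -143744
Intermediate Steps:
H = -6787 (H = (1/6)*(-40722) = -6787)
V = -106076 (V = -112863 - 1*(-6787) = -112863 + 6787 = -106076)
(68968 + V) - 106636 = (68968 - 106076) - 106636 = -37108 - 106636 = -143744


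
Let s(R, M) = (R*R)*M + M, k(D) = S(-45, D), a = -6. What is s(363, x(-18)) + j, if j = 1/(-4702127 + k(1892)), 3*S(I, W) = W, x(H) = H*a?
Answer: 200723239677237/14104489 ≈ 1.4231e+7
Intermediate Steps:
x(H) = -6*H (x(H) = H*(-6) = -6*H)
S(I, W) = W/3
k(D) = D/3
s(R, M) = M + M*R² (s(R, M) = R²*M + M = M*R² + M = M + M*R²)
j = -3/14104489 (j = 1/(-4702127 + (⅓)*1892) = 1/(-4702127 + 1892/3) = 1/(-14104489/3) = -3/14104489 ≈ -2.1270e-7)
s(363, x(-18)) + j = (-6*(-18))*(1 + 363²) - 3/14104489 = 108*(1 + 131769) - 3/14104489 = 108*131770 - 3/14104489 = 14231160 - 3/14104489 = 200723239677237/14104489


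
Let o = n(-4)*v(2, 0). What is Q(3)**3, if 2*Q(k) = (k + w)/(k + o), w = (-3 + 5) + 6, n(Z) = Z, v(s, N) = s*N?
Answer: 1331/216 ≈ 6.1620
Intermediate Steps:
v(s, N) = N*s
w = 8 (w = 2 + 6 = 8)
o = 0 (o = -0*2 = -4*0 = 0)
Q(k) = (8 + k)/(2*k) (Q(k) = ((k + 8)/(k + 0))/2 = ((8 + k)/k)/2 = (8 + k)/(2*k))
Q(3)**3 = ((1/2)*(8 + 3)/3)**3 = ((1/2)*(1/3)*11)**3 = (11/6)**3 = 1331/216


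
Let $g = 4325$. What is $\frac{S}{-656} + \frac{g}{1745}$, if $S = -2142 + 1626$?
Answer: $\frac{186881}{57236} \approx 3.2651$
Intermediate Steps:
$S = -516$
$\frac{S}{-656} + \frac{g}{1745} = - \frac{516}{-656} + \frac{4325}{1745} = \left(-516\right) \left(- \frac{1}{656}\right) + 4325 \cdot \frac{1}{1745} = \frac{129}{164} + \frac{865}{349} = \frac{186881}{57236}$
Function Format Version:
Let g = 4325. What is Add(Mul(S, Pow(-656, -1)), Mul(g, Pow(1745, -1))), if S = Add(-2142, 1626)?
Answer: Rational(186881, 57236) ≈ 3.2651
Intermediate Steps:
S = -516
Add(Mul(S, Pow(-656, -1)), Mul(g, Pow(1745, -1))) = Add(Mul(-516, Pow(-656, -1)), Mul(4325, Pow(1745, -1))) = Add(Mul(-516, Rational(-1, 656)), Mul(4325, Rational(1, 1745))) = Add(Rational(129, 164), Rational(865, 349)) = Rational(186881, 57236)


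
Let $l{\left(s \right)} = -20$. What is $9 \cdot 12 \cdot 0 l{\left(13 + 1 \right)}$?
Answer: $0$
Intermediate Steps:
$9 \cdot 12 \cdot 0 l{\left(13 + 1 \right)} = 9 \cdot 12 \cdot 0 \left(-20\right) = 108 \cdot 0 \left(-20\right) = 0 \left(-20\right) = 0$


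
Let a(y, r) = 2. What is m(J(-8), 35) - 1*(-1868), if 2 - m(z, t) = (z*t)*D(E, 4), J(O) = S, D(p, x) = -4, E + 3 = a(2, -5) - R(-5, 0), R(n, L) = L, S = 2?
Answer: 2150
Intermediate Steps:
E = -1 (E = -3 + (2 - 1*0) = -3 + (2 + 0) = -3 + 2 = -1)
J(O) = 2
m(z, t) = 2 + 4*t*z (m(z, t) = 2 - z*t*(-4) = 2 - t*z*(-4) = 2 - (-4)*t*z = 2 + 4*t*z)
m(J(-8), 35) - 1*(-1868) = (2 + 4*35*2) - 1*(-1868) = (2 + 280) + 1868 = 282 + 1868 = 2150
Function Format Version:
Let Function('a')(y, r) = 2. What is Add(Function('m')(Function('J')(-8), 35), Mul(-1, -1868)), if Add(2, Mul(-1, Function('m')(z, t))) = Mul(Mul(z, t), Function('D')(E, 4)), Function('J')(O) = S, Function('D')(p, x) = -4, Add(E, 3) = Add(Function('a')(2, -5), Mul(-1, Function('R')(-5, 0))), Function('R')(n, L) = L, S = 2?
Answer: 2150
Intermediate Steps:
E = -1 (E = Add(-3, Add(2, Mul(-1, 0))) = Add(-3, Add(2, 0)) = Add(-3, 2) = -1)
Function('J')(O) = 2
Function('m')(z, t) = Add(2, Mul(4, t, z)) (Function('m')(z, t) = Add(2, Mul(-1, Mul(Mul(z, t), -4))) = Add(2, Mul(-1, Mul(Mul(t, z), -4))) = Add(2, Mul(-1, Mul(-4, t, z))) = Add(2, Mul(4, t, z)))
Add(Function('m')(Function('J')(-8), 35), Mul(-1, -1868)) = Add(Add(2, Mul(4, 35, 2)), Mul(-1, -1868)) = Add(Add(2, 280), 1868) = Add(282, 1868) = 2150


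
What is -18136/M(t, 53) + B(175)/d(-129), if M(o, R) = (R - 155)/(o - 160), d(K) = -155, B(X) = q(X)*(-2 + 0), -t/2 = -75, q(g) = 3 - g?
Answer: -14072944/7905 ≈ -1780.3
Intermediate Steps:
t = 150 (t = -2*(-75) = 150)
B(X) = -6 + 2*X (B(X) = (3 - X)*(-2 + 0) = (3 - X)*(-2) = -6 + 2*X)
M(o, R) = (-155 + R)/(-160 + o)
-18136/M(t, 53) + B(175)/d(-129) = -18136*(-160 + 150)/(-155 + 53) + (-6 + 2*175)/(-155) = -18136/(-102/(-10)) + (-6 + 350)*(-1/155) = -18136/((-⅒*(-102))) + 344*(-1/155) = -18136/51/5 - 344/155 = -18136*5/51 - 344/155 = -90680/51 - 344/155 = -14072944/7905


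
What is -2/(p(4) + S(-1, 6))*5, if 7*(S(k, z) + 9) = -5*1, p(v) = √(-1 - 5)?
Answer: 2380/2459 + 245*I*√6/2459 ≈ 0.96787 + 0.24405*I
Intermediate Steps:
p(v) = I*√6 (p(v) = √(-6) = I*√6)
S(k, z) = -68/7 (S(k, z) = -9 + (-5*1)/7 = -9 + (⅐)*(-5) = -9 - 5/7 = -68/7)
-2/(p(4) + S(-1, 6))*5 = -2/(I*√6 - 68/7)*5 = -2/(-68/7 + I*√6)*5 = -10/(-68/7 + I*√6)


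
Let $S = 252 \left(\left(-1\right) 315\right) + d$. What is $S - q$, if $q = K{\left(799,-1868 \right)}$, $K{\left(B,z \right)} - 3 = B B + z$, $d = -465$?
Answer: $-716381$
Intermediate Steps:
$K{\left(B,z \right)} = 3 + z + B^{2}$ ($K{\left(B,z \right)} = 3 + \left(B B + z\right) = 3 + \left(B^{2} + z\right) = 3 + \left(z + B^{2}\right) = 3 + z + B^{2}$)
$q = 636536$ ($q = 3 - 1868 + 799^{2} = 3 - 1868 + 638401 = 636536$)
$S = -79845$ ($S = 252 \left(\left(-1\right) 315\right) - 465 = 252 \left(-315\right) - 465 = -79380 - 465 = -79845$)
$S - q = -79845 - 636536 = -716381$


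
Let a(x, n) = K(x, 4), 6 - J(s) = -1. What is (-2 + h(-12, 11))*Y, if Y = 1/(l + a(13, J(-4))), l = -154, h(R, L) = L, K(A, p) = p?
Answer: -3/50 ≈ -0.060000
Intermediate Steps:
J(s) = 7 (J(s) = 6 - 1*(-1) = 6 + 1 = 7)
a(x, n) = 4
Y = -1/150 (Y = 1/(-154 + 4) = 1/(-150) = -1/150 ≈ -0.0066667)
(-2 + h(-12, 11))*Y = (-2 + 11)*(-1/150) = 9*(-1/150) = -3/50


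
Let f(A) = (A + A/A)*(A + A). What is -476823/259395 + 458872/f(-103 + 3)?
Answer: 913233392/42800175 ≈ 21.337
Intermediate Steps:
f(A) = 2*A*(1 + A) (f(A) = (A + 1)*(2*A) = (1 + A)*(2*A) = 2*A*(1 + A))
-476823/259395 + 458872/f(-103 + 3) = -476823/259395 + 458872/((2*(-103 + 3)*(1 + (-103 + 3)))) = -476823*1/259395 + 458872/((2*(-100)*(1 - 100))) = -158941/86465 + 458872/((2*(-100)*(-99))) = -158941/86465 + 458872/19800 = -158941/86465 + 458872*(1/19800) = -158941/86465 + 57359/2475 = 913233392/42800175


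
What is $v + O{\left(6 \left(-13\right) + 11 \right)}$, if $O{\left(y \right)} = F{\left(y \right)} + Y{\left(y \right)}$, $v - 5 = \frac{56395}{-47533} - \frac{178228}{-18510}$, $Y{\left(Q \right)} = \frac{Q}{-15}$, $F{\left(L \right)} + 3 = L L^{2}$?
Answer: $- \frac{132304473146591}{439917915} \approx -3.0075 \cdot 10^{5}$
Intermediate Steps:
$F{\left(L \right)} = -3 + L^{3}$ ($F{\left(L \right)} = -3 + L L^{2} = -3 + L^{3}$)
$Y{\left(Q \right)} = - \frac{Q}{15}$ ($Y{\left(Q \right)} = Q \left(- \frac{1}{15}\right) = - \frac{Q}{15}$)
$v = \frac{5913509612}{439917915}$ ($v = 5 + \left(\frac{56395}{-47533} - \frac{178228}{-18510}\right) = 5 + \left(56395 \left(- \frac{1}{47533}\right) - - \frac{89114}{9255}\right) = 5 + \left(- \frac{56395}{47533} + \frac{89114}{9255}\right) = 5 + \frac{3713920037}{439917915} = \frac{5913509612}{439917915} \approx 13.442$)
$O{\left(y \right)} = -3 + y^{3} - \frac{y}{15}$ ($O{\left(y \right)} = \left(-3 + y^{3}\right) - \frac{y}{15} = -3 + y^{3} - \frac{y}{15}$)
$v + O{\left(6 \left(-13\right) + 11 \right)} = \frac{5913509612}{439917915} - \left(3 - \left(6 \left(-13\right) + 11\right)^{3} + \frac{6 \left(-13\right) + 11}{15}\right) = \frac{5913509612}{439917915} - \left(3 - \left(-78 + 11\right)^{3} + \frac{-78 + 11}{15}\right) = \frac{5913509612}{439917915} - \left(- \frac{22}{15} + 300763\right) = \frac{5913509612}{439917915} - \frac{4511423}{15} = - \frac{132304473146591}{439917915}$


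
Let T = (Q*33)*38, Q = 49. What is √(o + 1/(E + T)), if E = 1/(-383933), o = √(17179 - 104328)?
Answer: √(9057419886071161 + 556542222295937411689*I*√87149)/23591147117 ≈ 12.149 + 12.149*I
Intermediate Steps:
o = I*√87149 (o = √(-87149) = I*√87149 ≈ 295.21*I)
E = -1/383933 ≈ -2.6046e-6
T = 61446 (T = (49*33)*38 = 1617*38 = 61446)
√(o + 1/(E + T)) = √(I*√87149 + 1/(-1/383933 + 61446)) = √(I*√87149 + 1/(23591147117/383933)) = √(I*√87149 + 383933/23591147117) = √(383933/23591147117 + I*√87149)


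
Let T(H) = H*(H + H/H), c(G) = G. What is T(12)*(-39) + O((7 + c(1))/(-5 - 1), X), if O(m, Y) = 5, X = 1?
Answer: -6079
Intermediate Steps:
T(H) = H*(1 + H) (T(H) = H*(H + 1) = H*(1 + H))
T(12)*(-39) + O((7 + c(1))/(-5 - 1), X) = (12*(1 + 12))*(-39) + 5 = (12*13)*(-39) + 5 = 156*(-39) + 5 = -6084 + 5 = -6079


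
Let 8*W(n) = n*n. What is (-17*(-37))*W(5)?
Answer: 15725/8 ≈ 1965.6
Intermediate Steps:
W(n) = n**2/8 (W(n) = (n*n)/8 = n**2/8)
(-17*(-37))*W(5) = (-17*(-37))*((1/8)*5**2) = 629*((1/8)*25) = 629*(25/8) = 15725/8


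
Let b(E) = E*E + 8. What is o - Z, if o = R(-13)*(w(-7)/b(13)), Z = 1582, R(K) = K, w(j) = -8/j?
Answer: -1960202/1239 ≈ -1582.1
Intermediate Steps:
b(E) = 8 + E² (b(E) = E² + 8 = 8 + E²)
o = -104/1239 (o = -13*(-8/(-7))/(8 + 13²) = -13*(-8*(-⅐))/(8 + 169) = -104/(7*177) = -13*8/1239 = -104/1239 ≈ -0.083939)
o - Z = -104/1239 - 1*1582 = -104/1239 - 1582 = -1960202/1239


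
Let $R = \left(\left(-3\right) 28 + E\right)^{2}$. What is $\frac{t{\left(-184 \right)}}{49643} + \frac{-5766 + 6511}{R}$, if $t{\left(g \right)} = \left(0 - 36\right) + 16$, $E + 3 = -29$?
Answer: $\frac{36714915}{667996208} \approx 0.054963$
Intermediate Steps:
$E = -32$ ($E = -3 - 29 = -32$)
$t{\left(g \right)} = -20$ ($t{\left(g \right)} = -36 + 16 = -20$)
$R = 13456$ ($R = \left(\left(-3\right) 28 - 32\right)^{2} = \left(-84 - 32\right)^{2} = \left(-116\right)^{2} = 13456$)
$\frac{t{\left(-184 \right)}}{49643} + \frac{-5766 + 6511}{R} = - \frac{20}{49643} + \frac{-5766 + 6511}{13456} = \left(-20\right) \frac{1}{49643} + 745 \cdot \frac{1}{13456} = - \frac{20}{49643} + \frac{745}{13456} = \frac{36714915}{667996208}$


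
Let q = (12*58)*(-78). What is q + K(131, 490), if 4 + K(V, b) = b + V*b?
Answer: 10388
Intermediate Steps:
K(V, b) = -4 + b + V*b (K(V, b) = -4 + (b + V*b) = -4 + b + V*b)
q = -54288 (q = 696*(-78) = -54288)
q + K(131, 490) = -54288 + (-4 + 490 + 131*490) = -54288 + (-4 + 490 + 64190) = -54288 + 64676 = 10388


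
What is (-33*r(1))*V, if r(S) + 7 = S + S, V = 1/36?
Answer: 55/12 ≈ 4.5833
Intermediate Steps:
V = 1/36 ≈ 0.027778
r(S) = -7 + 2*S (r(S) = -7 + (S + S) = -7 + 2*S)
(-33*r(1))*V = -33*(-7 + 2*1)*(1/36) = -33*(-7 + 2)*(1/36) = -33*(-5)*(1/36) = 165*(1/36) = 55/12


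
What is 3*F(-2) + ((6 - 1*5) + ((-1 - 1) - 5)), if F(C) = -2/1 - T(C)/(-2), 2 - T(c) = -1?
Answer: -15/2 ≈ -7.5000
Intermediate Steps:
T(c) = 3 (T(c) = 2 - 1*(-1) = 2 + 1 = 3)
F(C) = -½ (F(C) = -2/1 - 1*3/(-2) = -2*1 - 3*(-½) = -2 + 3/2 = -½)
3*F(-2) + ((6 - 1*5) + ((-1 - 1) - 5)) = 3*(-½) + ((6 - 1*5) + ((-1 - 1) - 5)) = -3/2 + ((6 - 5) + (-2 - 5)) = -3/2 + (1 - 7) = -3/2 - 6 = -15/2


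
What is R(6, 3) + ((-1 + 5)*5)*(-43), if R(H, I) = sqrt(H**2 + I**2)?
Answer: -860 + 3*sqrt(5) ≈ -853.29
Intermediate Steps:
R(6, 3) + ((-1 + 5)*5)*(-43) = sqrt(6**2 + 3**2) + ((-1 + 5)*5)*(-43) = sqrt(36 + 9) + (4*5)*(-43) = sqrt(45) + 20*(-43) = 3*sqrt(5) - 860 = -860 + 3*sqrt(5)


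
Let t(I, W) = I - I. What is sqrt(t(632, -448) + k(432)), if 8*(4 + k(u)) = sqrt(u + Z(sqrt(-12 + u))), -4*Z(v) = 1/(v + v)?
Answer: sqrt(-2822400 + 210*sqrt(105)*sqrt(725760 - sqrt(105)))/840 ≈ 1.184*I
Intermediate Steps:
t(I, W) = 0
Z(v) = -1/(8*v) (Z(v) = -1/(4*(v + v)) = -1/(2*v)/4 = -1/(8*v))
k(u) = -4 + sqrt(u - 1/(8*sqrt(-12 + u)))/8
sqrt(t(632, -448) + k(432)) = sqrt(0 + (-4 + sqrt(-2/sqrt(-12 + 432) + 16*432)/32)) = sqrt(0 + (-4 + sqrt(-sqrt(105)/105 + 6912)/32)) = sqrt(0 + (-4 + sqrt(6912 - sqrt(105)/105)/32)) = sqrt(-4 + sqrt(6912 - sqrt(105)/105)/32)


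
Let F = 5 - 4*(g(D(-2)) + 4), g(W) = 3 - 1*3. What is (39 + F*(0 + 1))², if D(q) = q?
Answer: 784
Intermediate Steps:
g(W) = 0 (g(W) = 3 - 3 = 0)
F = -11 (F = 5 - 4*(0 + 4) = 5 - 4*4 = 5 - 1*16 = 5 - 16 = -11)
(39 + F*(0 + 1))² = (39 - 11*(0 + 1))² = (39 - 11*1)² = (39 - 11)² = 28² = 784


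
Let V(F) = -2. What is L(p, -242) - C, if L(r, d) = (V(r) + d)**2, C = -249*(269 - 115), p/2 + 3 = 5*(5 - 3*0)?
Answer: 97882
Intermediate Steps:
p = 44 (p = -6 + 2*(5*(5 - 3*0)) = -6 + 2*(5*(5 + 0)) = -6 + 2*(5*5) = -6 + 2*25 = -6 + 50 = 44)
C = -38346 (C = -249*154 = -38346)
L(r, d) = (-2 + d)**2
L(p, -242) - C = (-2 - 242)**2 - 1*(-38346) = (-244)**2 + 38346 = 59536 + 38346 = 97882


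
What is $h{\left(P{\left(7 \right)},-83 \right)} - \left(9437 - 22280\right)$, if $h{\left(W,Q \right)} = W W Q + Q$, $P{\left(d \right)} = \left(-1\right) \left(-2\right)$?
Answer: $12428$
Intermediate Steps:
$P{\left(d \right)} = 2$
$h{\left(W,Q \right)} = Q + Q W^{2}$ ($h{\left(W,Q \right)} = W^{2} Q + Q = Q W^{2} + Q = Q + Q W^{2}$)
$h{\left(P{\left(7 \right)},-83 \right)} - \left(9437 - 22280\right) = - 83 \left(1 + 2^{2}\right) - \left(9437 - 22280\right) = - 83 \left(1 + 4\right) - \left(9437 - 22280\right) = \left(-83\right) 5 - -12843 = -415 + 12843 = 12428$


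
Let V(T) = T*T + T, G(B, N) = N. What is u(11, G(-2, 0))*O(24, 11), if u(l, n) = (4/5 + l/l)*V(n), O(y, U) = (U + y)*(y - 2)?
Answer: 0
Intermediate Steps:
V(T) = T + T² (V(T) = T² + T = T + T²)
O(y, U) = (-2 + y)*(U + y) (O(y, U) = (U + y)*(-2 + y) = (-2 + y)*(U + y))
u(l, n) = 9*n*(1 + n)/5 (u(l, n) = (4/5 + l/l)*(n*(1 + n)) = (4*(⅕) + 1)*(n*(1 + n)) = (⅘ + 1)*(n*(1 + n)) = 9*(n*(1 + n))/5 = 9*n*(1 + n)/5)
u(11, G(-2, 0))*O(24, 11) = ((9/5)*0*(1 + 0))*(24² - 2*11 - 2*24 + 11*24) = ((9/5)*0*1)*(576 - 22 - 48 + 264) = 0*770 = 0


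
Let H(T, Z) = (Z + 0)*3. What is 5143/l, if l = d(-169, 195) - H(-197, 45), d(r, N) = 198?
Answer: 5143/63 ≈ 81.635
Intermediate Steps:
H(T, Z) = 3*Z (H(T, Z) = Z*3 = 3*Z)
l = 63 (l = 198 - 3*45 = 198 - 1*135 = 198 - 135 = 63)
5143/l = 5143/63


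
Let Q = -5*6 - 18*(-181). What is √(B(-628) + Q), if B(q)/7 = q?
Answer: 4*I*√73 ≈ 34.176*I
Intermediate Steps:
B(q) = 7*q
Q = 3228 (Q = -30 + 3258 = 3228)
√(B(-628) + Q) = √(7*(-628) + 3228) = √(-4396 + 3228) = √(-1168) = 4*I*√73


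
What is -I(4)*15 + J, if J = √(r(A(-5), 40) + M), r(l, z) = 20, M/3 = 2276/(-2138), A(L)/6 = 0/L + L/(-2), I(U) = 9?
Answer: -135 + √19205654/1069 ≈ -130.90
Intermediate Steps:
A(L) = -3*L (A(L) = 6*(0/L + L/(-2)) = 6*(0 + L*(-½)) = 6*(0 - L/2) = 6*(-L/2) = -3*L)
M = -3414/1069 (M = 3*(2276/(-2138)) = 3*(2276*(-1/2138)) = 3*(-1138/1069) = -3414/1069 ≈ -3.1936)
J = √19205654/1069 (J = √(20 - 3414/1069) = √(17966/1069) = √19205654/1069 ≈ 4.0996)
-I(4)*15 + J = -9*15 + √19205654/1069 = -1*135 + √19205654/1069 = -135 + √19205654/1069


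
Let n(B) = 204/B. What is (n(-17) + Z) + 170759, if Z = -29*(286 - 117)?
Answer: 165846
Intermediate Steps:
Z = -4901 (Z = -29*169 = -4901)
(n(-17) + Z) + 170759 = (204/(-17) - 4901) + 170759 = (204*(-1/17) - 4901) + 170759 = (-12 - 4901) + 170759 = -4913 + 170759 = 165846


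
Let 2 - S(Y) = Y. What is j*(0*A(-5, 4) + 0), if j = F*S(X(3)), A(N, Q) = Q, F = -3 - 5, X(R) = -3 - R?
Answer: 0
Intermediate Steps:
S(Y) = 2 - Y
F = -8
j = -64 (j = -8*(2 - (-3 - 1*3)) = -8*(2 - (-3 - 3)) = -8*(2 - 1*(-6)) = -8*(2 + 6) = -8*8 = -64)
j*(0*A(-5, 4) + 0) = -64*(0*4 + 0) = -64*(0 + 0) = -64*0 = 0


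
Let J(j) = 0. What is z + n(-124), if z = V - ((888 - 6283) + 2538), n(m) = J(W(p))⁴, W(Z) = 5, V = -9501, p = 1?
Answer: -6644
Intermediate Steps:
n(m) = 0 (n(m) = 0⁴ = 0)
z = -6644 (z = -9501 - ((888 - 6283) + 2538) = -9501 - (-5395 + 2538) = -9501 - 1*(-2857) = -9501 + 2857 = -6644)
z + n(-124) = -6644 + 0 = -6644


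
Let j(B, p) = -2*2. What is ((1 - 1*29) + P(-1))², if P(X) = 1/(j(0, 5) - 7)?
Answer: 95481/121 ≈ 789.10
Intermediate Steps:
j(B, p) = -4
P(X) = -1/11 (P(X) = 1/(-4 - 7) = 1/(-11) = -1/11)
((1 - 1*29) + P(-1))² = ((1 - 1*29) - 1/11)² = ((1 - 29) - 1/11)² = (-28 - 1/11)² = (-309/11)² = 95481/121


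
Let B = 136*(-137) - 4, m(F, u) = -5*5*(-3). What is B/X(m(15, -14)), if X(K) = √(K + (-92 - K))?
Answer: 9318*I*√23/23 ≈ 1942.9*I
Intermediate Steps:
m(F, u) = 75 (m(F, u) = -25*(-3) = 75)
X(K) = 2*I*√23 (X(K) = √(-92) = 2*I*√23)
B = -18636 (B = -18632 - 4 = -18636)
B/X(m(15, -14)) = -18636*(-I*√23/46) = -(-9318)*I*√23/23 = 9318*I*√23/23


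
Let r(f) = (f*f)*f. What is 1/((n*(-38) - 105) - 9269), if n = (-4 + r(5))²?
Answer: -1/565732 ≈ -1.7676e-6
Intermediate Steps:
r(f) = f³ (r(f) = f²*f = f³)
n = 14641 (n = (-4 + 5³)² = (-4 + 125)² = 121² = 14641)
1/((n*(-38) - 105) - 9269) = 1/((14641*(-38) - 105) - 9269) = 1/((-556358 - 105) - 9269) = 1/(-556463 - 9269) = 1/(-565732) = -1/565732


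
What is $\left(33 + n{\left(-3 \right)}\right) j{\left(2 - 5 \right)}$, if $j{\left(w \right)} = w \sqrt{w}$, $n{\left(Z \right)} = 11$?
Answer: $- 132 i \sqrt{3} \approx - 228.63 i$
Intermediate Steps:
$j{\left(w \right)} = w^{\frac{3}{2}}$
$\left(33 + n{\left(-3 \right)}\right) j{\left(2 - 5 \right)} = \left(33 + 11\right) \left(2 - 5\right)^{\frac{3}{2}} = 44 \left(2 - 5\right)^{\frac{3}{2}} = 44 \left(-3\right)^{\frac{3}{2}} = 44 \left(- 3 i \sqrt{3}\right) = - 132 i \sqrt{3}$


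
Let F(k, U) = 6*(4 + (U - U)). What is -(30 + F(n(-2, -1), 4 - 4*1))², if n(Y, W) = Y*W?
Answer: -2916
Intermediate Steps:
n(Y, W) = W*Y
F(k, U) = 24 (F(k, U) = 6*(4 + 0) = 6*4 = 24)
-(30 + F(n(-2, -1), 4 - 4*1))² = -(30 + 24)² = -1*54² = -1*2916 = -2916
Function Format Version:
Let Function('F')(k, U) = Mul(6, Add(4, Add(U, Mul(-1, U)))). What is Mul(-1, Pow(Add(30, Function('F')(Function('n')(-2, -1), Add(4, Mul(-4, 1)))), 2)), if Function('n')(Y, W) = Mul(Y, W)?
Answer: -2916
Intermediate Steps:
Function('n')(Y, W) = Mul(W, Y)
Function('F')(k, U) = 24 (Function('F')(k, U) = Mul(6, Add(4, 0)) = Mul(6, 4) = 24)
Mul(-1, Pow(Add(30, Function('F')(Function('n')(-2, -1), Add(4, Mul(-4, 1)))), 2)) = Mul(-1, Pow(Add(30, 24), 2)) = Mul(-1, Pow(54, 2)) = Mul(-1, 2916) = -2916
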